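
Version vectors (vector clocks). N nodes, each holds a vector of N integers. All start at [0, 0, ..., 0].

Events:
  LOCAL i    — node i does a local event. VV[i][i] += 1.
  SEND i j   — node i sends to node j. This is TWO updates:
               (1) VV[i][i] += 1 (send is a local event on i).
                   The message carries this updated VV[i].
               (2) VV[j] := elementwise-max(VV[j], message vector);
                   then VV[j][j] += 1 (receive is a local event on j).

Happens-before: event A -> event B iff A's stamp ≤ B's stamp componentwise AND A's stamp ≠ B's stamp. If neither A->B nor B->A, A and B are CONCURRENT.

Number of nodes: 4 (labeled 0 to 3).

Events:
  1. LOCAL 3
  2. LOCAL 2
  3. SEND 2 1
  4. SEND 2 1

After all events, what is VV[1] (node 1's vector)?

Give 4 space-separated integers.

Initial: VV[0]=[0, 0, 0, 0]
Initial: VV[1]=[0, 0, 0, 0]
Initial: VV[2]=[0, 0, 0, 0]
Initial: VV[3]=[0, 0, 0, 0]
Event 1: LOCAL 3: VV[3][3]++ -> VV[3]=[0, 0, 0, 1]
Event 2: LOCAL 2: VV[2][2]++ -> VV[2]=[0, 0, 1, 0]
Event 3: SEND 2->1: VV[2][2]++ -> VV[2]=[0, 0, 2, 0], msg_vec=[0, 0, 2, 0]; VV[1]=max(VV[1],msg_vec) then VV[1][1]++ -> VV[1]=[0, 1, 2, 0]
Event 4: SEND 2->1: VV[2][2]++ -> VV[2]=[0, 0, 3, 0], msg_vec=[0, 0, 3, 0]; VV[1]=max(VV[1],msg_vec) then VV[1][1]++ -> VV[1]=[0, 2, 3, 0]
Final vectors: VV[0]=[0, 0, 0, 0]; VV[1]=[0, 2, 3, 0]; VV[2]=[0, 0, 3, 0]; VV[3]=[0, 0, 0, 1]

Answer: 0 2 3 0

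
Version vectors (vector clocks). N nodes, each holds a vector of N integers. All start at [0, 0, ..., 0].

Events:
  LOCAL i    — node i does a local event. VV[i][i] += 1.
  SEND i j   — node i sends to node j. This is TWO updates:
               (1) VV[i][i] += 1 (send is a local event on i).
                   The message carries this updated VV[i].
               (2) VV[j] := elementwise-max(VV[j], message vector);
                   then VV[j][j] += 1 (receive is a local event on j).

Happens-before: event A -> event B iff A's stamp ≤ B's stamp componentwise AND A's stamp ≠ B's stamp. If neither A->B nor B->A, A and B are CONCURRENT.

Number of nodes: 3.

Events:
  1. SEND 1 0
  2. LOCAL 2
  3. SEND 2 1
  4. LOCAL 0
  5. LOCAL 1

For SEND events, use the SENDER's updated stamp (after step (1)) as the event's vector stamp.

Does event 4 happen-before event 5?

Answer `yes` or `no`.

Initial: VV[0]=[0, 0, 0]
Initial: VV[1]=[0, 0, 0]
Initial: VV[2]=[0, 0, 0]
Event 1: SEND 1->0: VV[1][1]++ -> VV[1]=[0, 1, 0], msg_vec=[0, 1, 0]; VV[0]=max(VV[0],msg_vec) then VV[0][0]++ -> VV[0]=[1, 1, 0]
Event 2: LOCAL 2: VV[2][2]++ -> VV[2]=[0, 0, 1]
Event 3: SEND 2->1: VV[2][2]++ -> VV[2]=[0, 0, 2], msg_vec=[0, 0, 2]; VV[1]=max(VV[1],msg_vec) then VV[1][1]++ -> VV[1]=[0, 2, 2]
Event 4: LOCAL 0: VV[0][0]++ -> VV[0]=[2, 1, 0]
Event 5: LOCAL 1: VV[1][1]++ -> VV[1]=[0, 3, 2]
Event 4 stamp: [2, 1, 0]
Event 5 stamp: [0, 3, 2]
[2, 1, 0] <= [0, 3, 2]? False. Equal? False. Happens-before: False

Answer: no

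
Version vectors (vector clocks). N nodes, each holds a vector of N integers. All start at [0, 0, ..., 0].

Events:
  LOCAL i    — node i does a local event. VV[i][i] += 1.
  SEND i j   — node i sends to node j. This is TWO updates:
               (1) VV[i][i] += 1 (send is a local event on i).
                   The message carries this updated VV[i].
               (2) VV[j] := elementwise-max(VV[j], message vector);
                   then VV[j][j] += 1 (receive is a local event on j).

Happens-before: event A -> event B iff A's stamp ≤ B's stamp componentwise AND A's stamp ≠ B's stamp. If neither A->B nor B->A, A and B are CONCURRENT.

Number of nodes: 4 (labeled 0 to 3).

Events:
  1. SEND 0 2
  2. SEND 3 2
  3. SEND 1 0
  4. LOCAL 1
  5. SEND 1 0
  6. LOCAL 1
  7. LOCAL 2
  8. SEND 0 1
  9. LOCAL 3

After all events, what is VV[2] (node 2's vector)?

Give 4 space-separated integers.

Initial: VV[0]=[0, 0, 0, 0]
Initial: VV[1]=[0, 0, 0, 0]
Initial: VV[2]=[0, 0, 0, 0]
Initial: VV[3]=[0, 0, 0, 0]
Event 1: SEND 0->2: VV[0][0]++ -> VV[0]=[1, 0, 0, 0], msg_vec=[1, 0, 0, 0]; VV[2]=max(VV[2],msg_vec) then VV[2][2]++ -> VV[2]=[1, 0, 1, 0]
Event 2: SEND 3->2: VV[3][3]++ -> VV[3]=[0, 0, 0, 1], msg_vec=[0, 0, 0, 1]; VV[2]=max(VV[2],msg_vec) then VV[2][2]++ -> VV[2]=[1, 0, 2, 1]
Event 3: SEND 1->0: VV[1][1]++ -> VV[1]=[0, 1, 0, 0], msg_vec=[0, 1, 0, 0]; VV[0]=max(VV[0],msg_vec) then VV[0][0]++ -> VV[0]=[2, 1, 0, 0]
Event 4: LOCAL 1: VV[1][1]++ -> VV[1]=[0, 2, 0, 0]
Event 5: SEND 1->0: VV[1][1]++ -> VV[1]=[0, 3, 0, 0], msg_vec=[0, 3, 0, 0]; VV[0]=max(VV[0],msg_vec) then VV[0][0]++ -> VV[0]=[3, 3, 0, 0]
Event 6: LOCAL 1: VV[1][1]++ -> VV[1]=[0, 4, 0, 0]
Event 7: LOCAL 2: VV[2][2]++ -> VV[2]=[1, 0, 3, 1]
Event 8: SEND 0->1: VV[0][0]++ -> VV[0]=[4, 3, 0, 0], msg_vec=[4, 3, 0, 0]; VV[1]=max(VV[1],msg_vec) then VV[1][1]++ -> VV[1]=[4, 5, 0, 0]
Event 9: LOCAL 3: VV[3][3]++ -> VV[3]=[0, 0, 0, 2]
Final vectors: VV[0]=[4, 3, 0, 0]; VV[1]=[4, 5, 0, 0]; VV[2]=[1, 0, 3, 1]; VV[3]=[0, 0, 0, 2]

Answer: 1 0 3 1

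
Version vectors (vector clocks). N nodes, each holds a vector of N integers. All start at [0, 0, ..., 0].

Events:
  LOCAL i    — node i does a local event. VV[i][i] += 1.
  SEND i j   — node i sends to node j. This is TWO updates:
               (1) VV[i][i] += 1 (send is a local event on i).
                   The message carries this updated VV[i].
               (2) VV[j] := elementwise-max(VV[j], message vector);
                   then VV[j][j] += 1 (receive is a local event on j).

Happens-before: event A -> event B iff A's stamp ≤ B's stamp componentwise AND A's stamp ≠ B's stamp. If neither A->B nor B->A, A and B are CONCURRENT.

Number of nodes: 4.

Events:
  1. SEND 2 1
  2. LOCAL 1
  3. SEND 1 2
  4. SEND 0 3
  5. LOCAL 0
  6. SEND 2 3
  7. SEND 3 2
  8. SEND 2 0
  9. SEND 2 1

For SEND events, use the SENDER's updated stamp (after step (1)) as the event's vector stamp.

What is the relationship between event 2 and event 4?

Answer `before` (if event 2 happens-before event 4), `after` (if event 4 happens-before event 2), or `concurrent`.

Answer: concurrent

Derivation:
Initial: VV[0]=[0, 0, 0, 0]
Initial: VV[1]=[0, 0, 0, 0]
Initial: VV[2]=[0, 0, 0, 0]
Initial: VV[3]=[0, 0, 0, 0]
Event 1: SEND 2->1: VV[2][2]++ -> VV[2]=[0, 0, 1, 0], msg_vec=[0, 0, 1, 0]; VV[1]=max(VV[1],msg_vec) then VV[1][1]++ -> VV[1]=[0, 1, 1, 0]
Event 2: LOCAL 1: VV[1][1]++ -> VV[1]=[0, 2, 1, 0]
Event 3: SEND 1->2: VV[1][1]++ -> VV[1]=[0, 3, 1, 0], msg_vec=[0, 3, 1, 0]; VV[2]=max(VV[2],msg_vec) then VV[2][2]++ -> VV[2]=[0, 3, 2, 0]
Event 4: SEND 0->3: VV[0][0]++ -> VV[0]=[1, 0, 0, 0], msg_vec=[1, 0, 0, 0]; VV[3]=max(VV[3],msg_vec) then VV[3][3]++ -> VV[3]=[1, 0, 0, 1]
Event 5: LOCAL 0: VV[0][0]++ -> VV[0]=[2, 0, 0, 0]
Event 6: SEND 2->3: VV[2][2]++ -> VV[2]=[0, 3, 3, 0], msg_vec=[0, 3, 3, 0]; VV[3]=max(VV[3],msg_vec) then VV[3][3]++ -> VV[3]=[1, 3, 3, 2]
Event 7: SEND 3->2: VV[3][3]++ -> VV[3]=[1, 3, 3, 3], msg_vec=[1, 3, 3, 3]; VV[2]=max(VV[2],msg_vec) then VV[2][2]++ -> VV[2]=[1, 3, 4, 3]
Event 8: SEND 2->0: VV[2][2]++ -> VV[2]=[1, 3, 5, 3], msg_vec=[1, 3, 5, 3]; VV[0]=max(VV[0],msg_vec) then VV[0][0]++ -> VV[0]=[3, 3, 5, 3]
Event 9: SEND 2->1: VV[2][2]++ -> VV[2]=[1, 3, 6, 3], msg_vec=[1, 3, 6, 3]; VV[1]=max(VV[1],msg_vec) then VV[1][1]++ -> VV[1]=[1, 4, 6, 3]
Event 2 stamp: [0, 2, 1, 0]
Event 4 stamp: [1, 0, 0, 0]
[0, 2, 1, 0] <= [1, 0, 0, 0]? False
[1, 0, 0, 0] <= [0, 2, 1, 0]? False
Relation: concurrent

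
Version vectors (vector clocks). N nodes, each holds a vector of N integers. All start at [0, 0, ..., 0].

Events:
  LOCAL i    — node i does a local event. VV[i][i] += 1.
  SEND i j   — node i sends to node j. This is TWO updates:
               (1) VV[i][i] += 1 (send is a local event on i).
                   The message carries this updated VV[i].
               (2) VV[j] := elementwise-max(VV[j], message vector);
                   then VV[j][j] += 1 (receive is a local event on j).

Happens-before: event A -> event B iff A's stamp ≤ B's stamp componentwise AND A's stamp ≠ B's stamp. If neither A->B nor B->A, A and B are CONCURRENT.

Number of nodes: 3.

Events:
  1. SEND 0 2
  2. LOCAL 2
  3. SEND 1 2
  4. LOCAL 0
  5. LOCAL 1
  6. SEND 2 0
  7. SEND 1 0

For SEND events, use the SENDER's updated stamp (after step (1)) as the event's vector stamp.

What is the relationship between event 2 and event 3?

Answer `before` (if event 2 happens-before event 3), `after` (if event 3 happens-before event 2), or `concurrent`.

Initial: VV[0]=[0, 0, 0]
Initial: VV[1]=[0, 0, 0]
Initial: VV[2]=[0, 0, 0]
Event 1: SEND 0->2: VV[0][0]++ -> VV[0]=[1, 0, 0], msg_vec=[1, 0, 0]; VV[2]=max(VV[2],msg_vec) then VV[2][2]++ -> VV[2]=[1, 0, 1]
Event 2: LOCAL 2: VV[2][2]++ -> VV[2]=[1, 0, 2]
Event 3: SEND 1->2: VV[1][1]++ -> VV[1]=[0, 1, 0], msg_vec=[0, 1, 0]; VV[2]=max(VV[2],msg_vec) then VV[2][2]++ -> VV[2]=[1, 1, 3]
Event 4: LOCAL 0: VV[0][0]++ -> VV[0]=[2, 0, 0]
Event 5: LOCAL 1: VV[1][1]++ -> VV[1]=[0, 2, 0]
Event 6: SEND 2->0: VV[2][2]++ -> VV[2]=[1, 1, 4], msg_vec=[1, 1, 4]; VV[0]=max(VV[0],msg_vec) then VV[0][0]++ -> VV[0]=[3, 1, 4]
Event 7: SEND 1->0: VV[1][1]++ -> VV[1]=[0, 3, 0], msg_vec=[0, 3, 0]; VV[0]=max(VV[0],msg_vec) then VV[0][0]++ -> VV[0]=[4, 3, 4]
Event 2 stamp: [1, 0, 2]
Event 3 stamp: [0, 1, 0]
[1, 0, 2] <= [0, 1, 0]? False
[0, 1, 0] <= [1, 0, 2]? False
Relation: concurrent

Answer: concurrent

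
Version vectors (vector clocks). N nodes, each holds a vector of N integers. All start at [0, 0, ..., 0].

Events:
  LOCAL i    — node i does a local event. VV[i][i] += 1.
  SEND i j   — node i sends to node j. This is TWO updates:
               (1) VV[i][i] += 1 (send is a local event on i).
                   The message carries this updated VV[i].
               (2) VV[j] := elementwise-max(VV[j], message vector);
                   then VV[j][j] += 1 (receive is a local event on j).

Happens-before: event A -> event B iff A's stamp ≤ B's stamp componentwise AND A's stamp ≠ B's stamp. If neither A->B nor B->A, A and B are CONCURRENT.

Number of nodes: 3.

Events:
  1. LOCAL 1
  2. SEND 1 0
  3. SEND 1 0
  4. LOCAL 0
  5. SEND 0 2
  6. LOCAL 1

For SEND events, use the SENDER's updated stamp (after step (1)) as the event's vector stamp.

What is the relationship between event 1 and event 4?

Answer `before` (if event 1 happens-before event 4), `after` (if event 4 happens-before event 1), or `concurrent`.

Initial: VV[0]=[0, 0, 0]
Initial: VV[1]=[0, 0, 0]
Initial: VV[2]=[0, 0, 0]
Event 1: LOCAL 1: VV[1][1]++ -> VV[1]=[0, 1, 0]
Event 2: SEND 1->0: VV[1][1]++ -> VV[1]=[0, 2, 0], msg_vec=[0, 2, 0]; VV[0]=max(VV[0],msg_vec) then VV[0][0]++ -> VV[0]=[1, 2, 0]
Event 3: SEND 1->0: VV[1][1]++ -> VV[1]=[0, 3, 0], msg_vec=[0, 3, 0]; VV[0]=max(VV[0],msg_vec) then VV[0][0]++ -> VV[0]=[2, 3, 0]
Event 4: LOCAL 0: VV[0][0]++ -> VV[0]=[3, 3, 0]
Event 5: SEND 0->2: VV[0][0]++ -> VV[0]=[4, 3, 0], msg_vec=[4, 3, 0]; VV[2]=max(VV[2],msg_vec) then VV[2][2]++ -> VV[2]=[4, 3, 1]
Event 6: LOCAL 1: VV[1][1]++ -> VV[1]=[0, 4, 0]
Event 1 stamp: [0, 1, 0]
Event 4 stamp: [3, 3, 0]
[0, 1, 0] <= [3, 3, 0]? True
[3, 3, 0] <= [0, 1, 0]? False
Relation: before

Answer: before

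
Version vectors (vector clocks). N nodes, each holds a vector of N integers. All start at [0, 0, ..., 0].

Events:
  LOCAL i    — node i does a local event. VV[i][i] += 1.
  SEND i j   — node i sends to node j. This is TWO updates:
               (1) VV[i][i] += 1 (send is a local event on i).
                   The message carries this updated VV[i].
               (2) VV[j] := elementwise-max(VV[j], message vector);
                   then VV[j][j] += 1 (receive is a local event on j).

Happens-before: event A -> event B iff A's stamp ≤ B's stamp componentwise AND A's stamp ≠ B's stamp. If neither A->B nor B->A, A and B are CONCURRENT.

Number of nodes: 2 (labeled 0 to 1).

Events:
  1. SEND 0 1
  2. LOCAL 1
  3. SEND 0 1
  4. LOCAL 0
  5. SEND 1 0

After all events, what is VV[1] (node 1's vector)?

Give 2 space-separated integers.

Answer: 2 4

Derivation:
Initial: VV[0]=[0, 0]
Initial: VV[1]=[0, 0]
Event 1: SEND 0->1: VV[0][0]++ -> VV[0]=[1, 0], msg_vec=[1, 0]; VV[1]=max(VV[1],msg_vec) then VV[1][1]++ -> VV[1]=[1, 1]
Event 2: LOCAL 1: VV[1][1]++ -> VV[1]=[1, 2]
Event 3: SEND 0->1: VV[0][0]++ -> VV[0]=[2, 0], msg_vec=[2, 0]; VV[1]=max(VV[1],msg_vec) then VV[1][1]++ -> VV[1]=[2, 3]
Event 4: LOCAL 0: VV[0][0]++ -> VV[0]=[3, 0]
Event 5: SEND 1->0: VV[1][1]++ -> VV[1]=[2, 4], msg_vec=[2, 4]; VV[0]=max(VV[0],msg_vec) then VV[0][0]++ -> VV[0]=[4, 4]
Final vectors: VV[0]=[4, 4]; VV[1]=[2, 4]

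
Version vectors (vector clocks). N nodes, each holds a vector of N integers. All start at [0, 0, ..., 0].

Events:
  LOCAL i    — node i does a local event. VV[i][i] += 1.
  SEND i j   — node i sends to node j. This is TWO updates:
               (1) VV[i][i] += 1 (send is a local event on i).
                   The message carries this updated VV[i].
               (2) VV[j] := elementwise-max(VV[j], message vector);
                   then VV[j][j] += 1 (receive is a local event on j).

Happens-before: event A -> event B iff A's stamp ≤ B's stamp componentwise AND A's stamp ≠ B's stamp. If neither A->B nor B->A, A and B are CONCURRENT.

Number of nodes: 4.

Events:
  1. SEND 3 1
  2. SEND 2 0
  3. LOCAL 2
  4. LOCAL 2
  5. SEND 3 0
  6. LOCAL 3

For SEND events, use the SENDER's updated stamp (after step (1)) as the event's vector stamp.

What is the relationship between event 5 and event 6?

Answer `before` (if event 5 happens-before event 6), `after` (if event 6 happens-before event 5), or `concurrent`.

Answer: before

Derivation:
Initial: VV[0]=[0, 0, 0, 0]
Initial: VV[1]=[0, 0, 0, 0]
Initial: VV[2]=[0, 0, 0, 0]
Initial: VV[3]=[0, 0, 0, 0]
Event 1: SEND 3->1: VV[3][3]++ -> VV[3]=[0, 0, 0, 1], msg_vec=[0, 0, 0, 1]; VV[1]=max(VV[1],msg_vec) then VV[1][1]++ -> VV[1]=[0, 1, 0, 1]
Event 2: SEND 2->0: VV[2][2]++ -> VV[2]=[0, 0, 1, 0], msg_vec=[0, 0, 1, 0]; VV[0]=max(VV[0],msg_vec) then VV[0][0]++ -> VV[0]=[1, 0, 1, 0]
Event 3: LOCAL 2: VV[2][2]++ -> VV[2]=[0, 0, 2, 0]
Event 4: LOCAL 2: VV[2][2]++ -> VV[2]=[0, 0, 3, 0]
Event 5: SEND 3->0: VV[3][3]++ -> VV[3]=[0, 0, 0, 2], msg_vec=[0, 0, 0, 2]; VV[0]=max(VV[0],msg_vec) then VV[0][0]++ -> VV[0]=[2, 0, 1, 2]
Event 6: LOCAL 3: VV[3][3]++ -> VV[3]=[0, 0, 0, 3]
Event 5 stamp: [0, 0, 0, 2]
Event 6 stamp: [0, 0, 0, 3]
[0, 0, 0, 2] <= [0, 0, 0, 3]? True
[0, 0, 0, 3] <= [0, 0, 0, 2]? False
Relation: before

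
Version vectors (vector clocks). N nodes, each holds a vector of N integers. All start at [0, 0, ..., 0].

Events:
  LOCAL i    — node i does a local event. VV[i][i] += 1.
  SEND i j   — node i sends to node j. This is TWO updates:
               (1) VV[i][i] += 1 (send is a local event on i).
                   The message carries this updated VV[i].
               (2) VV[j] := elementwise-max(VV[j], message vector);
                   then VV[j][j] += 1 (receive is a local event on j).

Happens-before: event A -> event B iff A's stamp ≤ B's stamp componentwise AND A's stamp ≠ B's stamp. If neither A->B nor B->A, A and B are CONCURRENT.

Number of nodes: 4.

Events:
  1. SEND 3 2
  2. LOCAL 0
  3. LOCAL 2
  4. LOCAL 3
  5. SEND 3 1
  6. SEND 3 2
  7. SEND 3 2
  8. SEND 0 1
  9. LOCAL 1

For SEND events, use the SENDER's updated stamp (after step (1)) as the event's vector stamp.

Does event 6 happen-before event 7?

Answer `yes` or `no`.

Answer: yes

Derivation:
Initial: VV[0]=[0, 0, 0, 0]
Initial: VV[1]=[0, 0, 0, 0]
Initial: VV[2]=[0, 0, 0, 0]
Initial: VV[3]=[0, 0, 0, 0]
Event 1: SEND 3->2: VV[3][3]++ -> VV[3]=[0, 0, 0, 1], msg_vec=[0, 0, 0, 1]; VV[2]=max(VV[2],msg_vec) then VV[2][2]++ -> VV[2]=[0, 0, 1, 1]
Event 2: LOCAL 0: VV[0][0]++ -> VV[0]=[1, 0, 0, 0]
Event 3: LOCAL 2: VV[2][2]++ -> VV[2]=[0, 0, 2, 1]
Event 4: LOCAL 3: VV[3][3]++ -> VV[3]=[0, 0, 0, 2]
Event 5: SEND 3->1: VV[3][3]++ -> VV[3]=[0, 0, 0, 3], msg_vec=[0, 0, 0, 3]; VV[1]=max(VV[1],msg_vec) then VV[1][1]++ -> VV[1]=[0, 1, 0, 3]
Event 6: SEND 3->2: VV[3][3]++ -> VV[3]=[0, 0, 0, 4], msg_vec=[0, 0, 0, 4]; VV[2]=max(VV[2],msg_vec) then VV[2][2]++ -> VV[2]=[0, 0, 3, 4]
Event 7: SEND 3->2: VV[3][3]++ -> VV[3]=[0, 0, 0, 5], msg_vec=[0, 0, 0, 5]; VV[2]=max(VV[2],msg_vec) then VV[2][2]++ -> VV[2]=[0, 0, 4, 5]
Event 8: SEND 0->1: VV[0][0]++ -> VV[0]=[2, 0, 0, 0], msg_vec=[2, 0, 0, 0]; VV[1]=max(VV[1],msg_vec) then VV[1][1]++ -> VV[1]=[2, 2, 0, 3]
Event 9: LOCAL 1: VV[1][1]++ -> VV[1]=[2, 3, 0, 3]
Event 6 stamp: [0, 0, 0, 4]
Event 7 stamp: [0, 0, 0, 5]
[0, 0, 0, 4] <= [0, 0, 0, 5]? True. Equal? False. Happens-before: True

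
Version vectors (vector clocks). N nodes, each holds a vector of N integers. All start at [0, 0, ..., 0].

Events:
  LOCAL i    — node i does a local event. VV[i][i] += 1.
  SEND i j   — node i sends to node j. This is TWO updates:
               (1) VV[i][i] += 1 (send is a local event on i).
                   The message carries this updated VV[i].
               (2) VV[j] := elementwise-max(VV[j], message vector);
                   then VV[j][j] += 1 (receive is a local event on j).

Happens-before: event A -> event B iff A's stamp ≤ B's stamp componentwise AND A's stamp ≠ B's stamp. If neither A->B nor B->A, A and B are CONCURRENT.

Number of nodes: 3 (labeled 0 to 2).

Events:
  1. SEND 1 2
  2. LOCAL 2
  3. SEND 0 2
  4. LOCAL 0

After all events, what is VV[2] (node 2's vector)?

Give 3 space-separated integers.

Initial: VV[0]=[0, 0, 0]
Initial: VV[1]=[0, 0, 0]
Initial: VV[2]=[0, 0, 0]
Event 1: SEND 1->2: VV[1][1]++ -> VV[1]=[0, 1, 0], msg_vec=[0, 1, 0]; VV[2]=max(VV[2],msg_vec) then VV[2][2]++ -> VV[2]=[0, 1, 1]
Event 2: LOCAL 2: VV[2][2]++ -> VV[2]=[0, 1, 2]
Event 3: SEND 0->2: VV[0][0]++ -> VV[0]=[1, 0, 0], msg_vec=[1, 0, 0]; VV[2]=max(VV[2],msg_vec) then VV[2][2]++ -> VV[2]=[1, 1, 3]
Event 4: LOCAL 0: VV[0][0]++ -> VV[0]=[2, 0, 0]
Final vectors: VV[0]=[2, 0, 0]; VV[1]=[0, 1, 0]; VV[2]=[1, 1, 3]

Answer: 1 1 3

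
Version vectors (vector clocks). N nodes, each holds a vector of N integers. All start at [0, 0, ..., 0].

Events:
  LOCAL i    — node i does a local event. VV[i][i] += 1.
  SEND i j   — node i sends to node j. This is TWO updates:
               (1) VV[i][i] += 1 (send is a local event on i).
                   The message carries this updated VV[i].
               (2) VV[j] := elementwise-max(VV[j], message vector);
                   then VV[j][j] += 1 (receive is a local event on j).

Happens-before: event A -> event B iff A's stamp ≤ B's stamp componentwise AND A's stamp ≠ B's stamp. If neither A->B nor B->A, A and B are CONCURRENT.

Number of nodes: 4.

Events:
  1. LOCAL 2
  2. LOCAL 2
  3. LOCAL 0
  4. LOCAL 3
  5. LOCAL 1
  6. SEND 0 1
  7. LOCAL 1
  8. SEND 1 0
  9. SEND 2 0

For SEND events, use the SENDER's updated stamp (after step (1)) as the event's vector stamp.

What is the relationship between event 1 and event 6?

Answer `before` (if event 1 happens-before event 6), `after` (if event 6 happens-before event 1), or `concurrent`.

Initial: VV[0]=[0, 0, 0, 0]
Initial: VV[1]=[0, 0, 0, 0]
Initial: VV[2]=[0, 0, 0, 0]
Initial: VV[3]=[0, 0, 0, 0]
Event 1: LOCAL 2: VV[2][2]++ -> VV[2]=[0, 0, 1, 0]
Event 2: LOCAL 2: VV[2][2]++ -> VV[2]=[0, 0, 2, 0]
Event 3: LOCAL 0: VV[0][0]++ -> VV[0]=[1, 0, 0, 0]
Event 4: LOCAL 3: VV[3][3]++ -> VV[3]=[0, 0, 0, 1]
Event 5: LOCAL 1: VV[1][1]++ -> VV[1]=[0, 1, 0, 0]
Event 6: SEND 0->1: VV[0][0]++ -> VV[0]=[2, 0, 0, 0], msg_vec=[2, 0, 0, 0]; VV[1]=max(VV[1],msg_vec) then VV[1][1]++ -> VV[1]=[2, 2, 0, 0]
Event 7: LOCAL 1: VV[1][1]++ -> VV[1]=[2, 3, 0, 0]
Event 8: SEND 1->0: VV[1][1]++ -> VV[1]=[2, 4, 0, 0], msg_vec=[2, 4, 0, 0]; VV[0]=max(VV[0],msg_vec) then VV[0][0]++ -> VV[0]=[3, 4, 0, 0]
Event 9: SEND 2->0: VV[2][2]++ -> VV[2]=[0, 0, 3, 0], msg_vec=[0, 0, 3, 0]; VV[0]=max(VV[0],msg_vec) then VV[0][0]++ -> VV[0]=[4, 4, 3, 0]
Event 1 stamp: [0, 0, 1, 0]
Event 6 stamp: [2, 0, 0, 0]
[0, 0, 1, 0] <= [2, 0, 0, 0]? False
[2, 0, 0, 0] <= [0, 0, 1, 0]? False
Relation: concurrent

Answer: concurrent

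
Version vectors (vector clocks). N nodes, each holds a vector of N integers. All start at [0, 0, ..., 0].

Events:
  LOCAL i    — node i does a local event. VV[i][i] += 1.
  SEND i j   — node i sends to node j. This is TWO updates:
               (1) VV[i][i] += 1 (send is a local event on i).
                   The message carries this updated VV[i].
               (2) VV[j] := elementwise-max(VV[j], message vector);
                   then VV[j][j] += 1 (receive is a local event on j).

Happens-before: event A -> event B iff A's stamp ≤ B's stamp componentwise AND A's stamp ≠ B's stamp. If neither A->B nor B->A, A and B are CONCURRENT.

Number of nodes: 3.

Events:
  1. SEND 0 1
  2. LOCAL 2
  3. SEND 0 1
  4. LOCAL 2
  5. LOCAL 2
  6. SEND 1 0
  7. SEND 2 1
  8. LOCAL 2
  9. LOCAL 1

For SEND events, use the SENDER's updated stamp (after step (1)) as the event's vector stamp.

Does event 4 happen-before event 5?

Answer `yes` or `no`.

Initial: VV[0]=[0, 0, 0]
Initial: VV[1]=[0, 0, 0]
Initial: VV[2]=[0, 0, 0]
Event 1: SEND 0->1: VV[0][0]++ -> VV[0]=[1, 0, 0], msg_vec=[1, 0, 0]; VV[1]=max(VV[1],msg_vec) then VV[1][1]++ -> VV[1]=[1, 1, 0]
Event 2: LOCAL 2: VV[2][2]++ -> VV[2]=[0, 0, 1]
Event 3: SEND 0->1: VV[0][0]++ -> VV[0]=[2, 0, 0], msg_vec=[2, 0, 0]; VV[1]=max(VV[1],msg_vec) then VV[1][1]++ -> VV[1]=[2, 2, 0]
Event 4: LOCAL 2: VV[2][2]++ -> VV[2]=[0, 0, 2]
Event 5: LOCAL 2: VV[2][2]++ -> VV[2]=[0, 0, 3]
Event 6: SEND 1->0: VV[1][1]++ -> VV[1]=[2, 3, 0], msg_vec=[2, 3, 0]; VV[0]=max(VV[0],msg_vec) then VV[0][0]++ -> VV[0]=[3, 3, 0]
Event 7: SEND 2->1: VV[2][2]++ -> VV[2]=[0, 0, 4], msg_vec=[0, 0, 4]; VV[1]=max(VV[1],msg_vec) then VV[1][1]++ -> VV[1]=[2, 4, 4]
Event 8: LOCAL 2: VV[2][2]++ -> VV[2]=[0, 0, 5]
Event 9: LOCAL 1: VV[1][1]++ -> VV[1]=[2, 5, 4]
Event 4 stamp: [0, 0, 2]
Event 5 stamp: [0, 0, 3]
[0, 0, 2] <= [0, 0, 3]? True. Equal? False. Happens-before: True

Answer: yes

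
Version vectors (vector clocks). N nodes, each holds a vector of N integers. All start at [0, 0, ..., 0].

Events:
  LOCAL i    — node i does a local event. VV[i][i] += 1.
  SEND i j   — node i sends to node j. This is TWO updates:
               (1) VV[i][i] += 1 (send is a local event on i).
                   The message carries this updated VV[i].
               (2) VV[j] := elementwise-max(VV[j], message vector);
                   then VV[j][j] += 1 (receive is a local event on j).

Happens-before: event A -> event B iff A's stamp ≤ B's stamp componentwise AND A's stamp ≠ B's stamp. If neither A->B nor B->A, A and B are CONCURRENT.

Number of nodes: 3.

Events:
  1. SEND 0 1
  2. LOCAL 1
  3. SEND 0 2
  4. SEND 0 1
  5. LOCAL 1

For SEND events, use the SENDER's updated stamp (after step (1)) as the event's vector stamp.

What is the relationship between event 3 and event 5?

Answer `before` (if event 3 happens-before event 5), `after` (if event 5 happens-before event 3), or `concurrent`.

Initial: VV[0]=[0, 0, 0]
Initial: VV[1]=[0, 0, 0]
Initial: VV[2]=[0, 0, 0]
Event 1: SEND 0->1: VV[0][0]++ -> VV[0]=[1, 0, 0], msg_vec=[1, 0, 0]; VV[1]=max(VV[1],msg_vec) then VV[1][1]++ -> VV[1]=[1, 1, 0]
Event 2: LOCAL 1: VV[1][1]++ -> VV[1]=[1, 2, 0]
Event 3: SEND 0->2: VV[0][0]++ -> VV[0]=[2, 0, 0], msg_vec=[2, 0, 0]; VV[2]=max(VV[2],msg_vec) then VV[2][2]++ -> VV[2]=[2, 0, 1]
Event 4: SEND 0->1: VV[0][0]++ -> VV[0]=[3, 0, 0], msg_vec=[3, 0, 0]; VV[1]=max(VV[1],msg_vec) then VV[1][1]++ -> VV[1]=[3, 3, 0]
Event 5: LOCAL 1: VV[1][1]++ -> VV[1]=[3, 4, 0]
Event 3 stamp: [2, 0, 0]
Event 5 stamp: [3, 4, 0]
[2, 0, 0] <= [3, 4, 0]? True
[3, 4, 0] <= [2, 0, 0]? False
Relation: before

Answer: before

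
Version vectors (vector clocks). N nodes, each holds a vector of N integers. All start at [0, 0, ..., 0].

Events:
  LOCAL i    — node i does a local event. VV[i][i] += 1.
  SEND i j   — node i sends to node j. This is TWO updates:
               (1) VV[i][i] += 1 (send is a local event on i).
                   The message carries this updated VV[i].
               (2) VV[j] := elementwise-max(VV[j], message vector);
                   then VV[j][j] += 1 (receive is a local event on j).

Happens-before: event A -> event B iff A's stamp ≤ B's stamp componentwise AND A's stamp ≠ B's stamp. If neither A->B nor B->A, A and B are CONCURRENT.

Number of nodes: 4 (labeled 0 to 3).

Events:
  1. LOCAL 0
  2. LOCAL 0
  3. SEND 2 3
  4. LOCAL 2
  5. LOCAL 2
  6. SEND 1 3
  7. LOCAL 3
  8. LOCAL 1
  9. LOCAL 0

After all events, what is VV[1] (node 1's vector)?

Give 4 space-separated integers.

Initial: VV[0]=[0, 0, 0, 0]
Initial: VV[1]=[0, 0, 0, 0]
Initial: VV[2]=[0, 0, 0, 0]
Initial: VV[3]=[0, 0, 0, 0]
Event 1: LOCAL 0: VV[0][0]++ -> VV[0]=[1, 0, 0, 0]
Event 2: LOCAL 0: VV[0][0]++ -> VV[0]=[2, 0, 0, 0]
Event 3: SEND 2->3: VV[2][2]++ -> VV[2]=[0, 0, 1, 0], msg_vec=[0, 0, 1, 0]; VV[3]=max(VV[3],msg_vec) then VV[3][3]++ -> VV[3]=[0, 0, 1, 1]
Event 4: LOCAL 2: VV[2][2]++ -> VV[2]=[0, 0, 2, 0]
Event 5: LOCAL 2: VV[2][2]++ -> VV[2]=[0, 0, 3, 0]
Event 6: SEND 1->3: VV[1][1]++ -> VV[1]=[0, 1, 0, 0], msg_vec=[0, 1, 0, 0]; VV[3]=max(VV[3],msg_vec) then VV[3][3]++ -> VV[3]=[0, 1, 1, 2]
Event 7: LOCAL 3: VV[3][3]++ -> VV[3]=[0, 1, 1, 3]
Event 8: LOCAL 1: VV[1][1]++ -> VV[1]=[0, 2, 0, 0]
Event 9: LOCAL 0: VV[0][0]++ -> VV[0]=[3, 0, 0, 0]
Final vectors: VV[0]=[3, 0, 0, 0]; VV[1]=[0, 2, 0, 0]; VV[2]=[0, 0, 3, 0]; VV[3]=[0, 1, 1, 3]

Answer: 0 2 0 0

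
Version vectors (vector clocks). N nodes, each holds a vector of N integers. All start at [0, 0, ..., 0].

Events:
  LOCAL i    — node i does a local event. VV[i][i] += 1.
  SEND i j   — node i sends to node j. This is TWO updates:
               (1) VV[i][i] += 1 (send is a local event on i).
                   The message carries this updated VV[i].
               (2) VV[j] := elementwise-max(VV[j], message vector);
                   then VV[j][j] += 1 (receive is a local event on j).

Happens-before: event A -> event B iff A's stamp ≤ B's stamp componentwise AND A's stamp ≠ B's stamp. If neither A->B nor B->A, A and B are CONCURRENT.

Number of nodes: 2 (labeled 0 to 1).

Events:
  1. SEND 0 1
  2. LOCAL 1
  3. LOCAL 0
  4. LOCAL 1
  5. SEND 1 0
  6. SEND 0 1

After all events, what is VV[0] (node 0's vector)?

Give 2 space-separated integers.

Initial: VV[0]=[0, 0]
Initial: VV[1]=[0, 0]
Event 1: SEND 0->1: VV[0][0]++ -> VV[0]=[1, 0], msg_vec=[1, 0]; VV[1]=max(VV[1],msg_vec) then VV[1][1]++ -> VV[1]=[1, 1]
Event 2: LOCAL 1: VV[1][1]++ -> VV[1]=[1, 2]
Event 3: LOCAL 0: VV[0][0]++ -> VV[0]=[2, 0]
Event 4: LOCAL 1: VV[1][1]++ -> VV[1]=[1, 3]
Event 5: SEND 1->0: VV[1][1]++ -> VV[1]=[1, 4], msg_vec=[1, 4]; VV[0]=max(VV[0],msg_vec) then VV[0][0]++ -> VV[0]=[3, 4]
Event 6: SEND 0->1: VV[0][0]++ -> VV[0]=[4, 4], msg_vec=[4, 4]; VV[1]=max(VV[1],msg_vec) then VV[1][1]++ -> VV[1]=[4, 5]
Final vectors: VV[0]=[4, 4]; VV[1]=[4, 5]

Answer: 4 4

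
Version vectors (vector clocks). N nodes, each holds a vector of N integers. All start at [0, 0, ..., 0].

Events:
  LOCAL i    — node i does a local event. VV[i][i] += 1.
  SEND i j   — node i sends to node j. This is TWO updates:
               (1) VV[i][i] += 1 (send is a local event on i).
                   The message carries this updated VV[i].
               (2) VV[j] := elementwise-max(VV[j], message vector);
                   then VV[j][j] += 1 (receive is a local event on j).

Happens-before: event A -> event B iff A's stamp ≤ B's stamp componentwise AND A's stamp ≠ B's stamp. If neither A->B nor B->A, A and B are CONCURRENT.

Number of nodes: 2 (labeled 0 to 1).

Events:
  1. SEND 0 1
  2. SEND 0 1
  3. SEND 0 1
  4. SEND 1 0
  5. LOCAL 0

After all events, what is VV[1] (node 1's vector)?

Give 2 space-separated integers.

Answer: 3 4

Derivation:
Initial: VV[0]=[0, 0]
Initial: VV[1]=[0, 0]
Event 1: SEND 0->1: VV[0][0]++ -> VV[0]=[1, 0], msg_vec=[1, 0]; VV[1]=max(VV[1],msg_vec) then VV[1][1]++ -> VV[1]=[1, 1]
Event 2: SEND 0->1: VV[0][0]++ -> VV[0]=[2, 0], msg_vec=[2, 0]; VV[1]=max(VV[1],msg_vec) then VV[1][1]++ -> VV[1]=[2, 2]
Event 3: SEND 0->1: VV[0][0]++ -> VV[0]=[3, 0], msg_vec=[3, 0]; VV[1]=max(VV[1],msg_vec) then VV[1][1]++ -> VV[1]=[3, 3]
Event 4: SEND 1->0: VV[1][1]++ -> VV[1]=[3, 4], msg_vec=[3, 4]; VV[0]=max(VV[0],msg_vec) then VV[0][0]++ -> VV[0]=[4, 4]
Event 5: LOCAL 0: VV[0][0]++ -> VV[0]=[5, 4]
Final vectors: VV[0]=[5, 4]; VV[1]=[3, 4]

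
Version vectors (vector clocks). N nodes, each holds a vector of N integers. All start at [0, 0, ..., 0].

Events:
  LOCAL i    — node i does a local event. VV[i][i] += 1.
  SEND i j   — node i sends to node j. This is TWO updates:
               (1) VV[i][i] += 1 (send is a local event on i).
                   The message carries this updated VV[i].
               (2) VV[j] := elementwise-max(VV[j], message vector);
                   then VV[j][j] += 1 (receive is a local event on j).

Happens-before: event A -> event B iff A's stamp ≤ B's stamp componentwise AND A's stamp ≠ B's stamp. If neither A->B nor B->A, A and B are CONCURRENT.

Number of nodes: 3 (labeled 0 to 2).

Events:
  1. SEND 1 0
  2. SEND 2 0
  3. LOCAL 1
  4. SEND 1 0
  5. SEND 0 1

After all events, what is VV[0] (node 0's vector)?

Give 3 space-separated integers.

Initial: VV[0]=[0, 0, 0]
Initial: VV[1]=[0, 0, 0]
Initial: VV[2]=[0, 0, 0]
Event 1: SEND 1->0: VV[1][1]++ -> VV[1]=[0, 1, 0], msg_vec=[0, 1, 0]; VV[0]=max(VV[0],msg_vec) then VV[0][0]++ -> VV[0]=[1, 1, 0]
Event 2: SEND 2->0: VV[2][2]++ -> VV[2]=[0, 0, 1], msg_vec=[0, 0, 1]; VV[0]=max(VV[0],msg_vec) then VV[0][0]++ -> VV[0]=[2, 1, 1]
Event 3: LOCAL 1: VV[1][1]++ -> VV[1]=[0, 2, 0]
Event 4: SEND 1->0: VV[1][1]++ -> VV[1]=[0, 3, 0], msg_vec=[0, 3, 0]; VV[0]=max(VV[0],msg_vec) then VV[0][0]++ -> VV[0]=[3, 3, 1]
Event 5: SEND 0->1: VV[0][0]++ -> VV[0]=[4, 3, 1], msg_vec=[4, 3, 1]; VV[1]=max(VV[1],msg_vec) then VV[1][1]++ -> VV[1]=[4, 4, 1]
Final vectors: VV[0]=[4, 3, 1]; VV[1]=[4, 4, 1]; VV[2]=[0, 0, 1]

Answer: 4 3 1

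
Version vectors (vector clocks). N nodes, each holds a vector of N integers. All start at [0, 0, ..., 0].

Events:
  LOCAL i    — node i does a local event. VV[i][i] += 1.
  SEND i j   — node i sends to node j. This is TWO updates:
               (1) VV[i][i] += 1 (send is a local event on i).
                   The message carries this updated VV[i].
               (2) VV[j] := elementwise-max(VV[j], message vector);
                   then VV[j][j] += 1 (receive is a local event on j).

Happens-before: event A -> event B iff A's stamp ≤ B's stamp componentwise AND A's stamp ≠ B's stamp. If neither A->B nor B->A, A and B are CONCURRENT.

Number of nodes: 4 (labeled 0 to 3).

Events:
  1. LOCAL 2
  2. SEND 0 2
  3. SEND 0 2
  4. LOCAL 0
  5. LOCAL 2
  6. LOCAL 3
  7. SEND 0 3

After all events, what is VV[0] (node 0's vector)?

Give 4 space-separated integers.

Answer: 4 0 0 0

Derivation:
Initial: VV[0]=[0, 0, 0, 0]
Initial: VV[1]=[0, 0, 0, 0]
Initial: VV[2]=[0, 0, 0, 0]
Initial: VV[3]=[0, 0, 0, 0]
Event 1: LOCAL 2: VV[2][2]++ -> VV[2]=[0, 0, 1, 0]
Event 2: SEND 0->2: VV[0][0]++ -> VV[0]=[1, 0, 0, 0], msg_vec=[1, 0, 0, 0]; VV[2]=max(VV[2],msg_vec) then VV[2][2]++ -> VV[2]=[1, 0, 2, 0]
Event 3: SEND 0->2: VV[0][0]++ -> VV[0]=[2, 0, 0, 0], msg_vec=[2, 0, 0, 0]; VV[2]=max(VV[2],msg_vec) then VV[2][2]++ -> VV[2]=[2, 0, 3, 0]
Event 4: LOCAL 0: VV[0][0]++ -> VV[0]=[3, 0, 0, 0]
Event 5: LOCAL 2: VV[2][2]++ -> VV[2]=[2, 0, 4, 0]
Event 6: LOCAL 3: VV[3][3]++ -> VV[3]=[0, 0, 0, 1]
Event 7: SEND 0->3: VV[0][0]++ -> VV[0]=[4, 0, 0, 0], msg_vec=[4, 0, 0, 0]; VV[3]=max(VV[3],msg_vec) then VV[3][3]++ -> VV[3]=[4, 0, 0, 2]
Final vectors: VV[0]=[4, 0, 0, 0]; VV[1]=[0, 0, 0, 0]; VV[2]=[2, 0, 4, 0]; VV[3]=[4, 0, 0, 2]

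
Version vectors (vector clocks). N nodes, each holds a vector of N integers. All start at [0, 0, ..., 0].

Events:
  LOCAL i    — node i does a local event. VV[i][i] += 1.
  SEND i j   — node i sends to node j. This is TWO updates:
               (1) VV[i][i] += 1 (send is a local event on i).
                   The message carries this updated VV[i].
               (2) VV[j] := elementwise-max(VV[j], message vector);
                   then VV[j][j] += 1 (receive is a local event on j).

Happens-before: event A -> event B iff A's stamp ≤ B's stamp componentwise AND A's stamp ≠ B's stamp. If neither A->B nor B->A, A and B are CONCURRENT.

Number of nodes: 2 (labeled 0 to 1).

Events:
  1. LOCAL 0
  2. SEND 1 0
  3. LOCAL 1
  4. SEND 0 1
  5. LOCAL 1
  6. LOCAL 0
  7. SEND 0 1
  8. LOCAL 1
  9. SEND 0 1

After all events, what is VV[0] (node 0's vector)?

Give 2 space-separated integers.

Answer: 6 1

Derivation:
Initial: VV[0]=[0, 0]
Initial: VV[1]=[0, 0]
Event 1: LOCAL 0: VV[0][0]++ -> VV[0]=[1, 0]
Event 2: SEND 1->0: VV[1][1]++ -> VV[1]=[0, 1], msg_vec=[0, 1]; VV[0]=max(VV[0],msg_vec) then VV[0][0]++ -> VV[0]=[2, 1]
Event 3: LOCAL 1: VV[1][1]++ -> VV[1]=[0, 2]
Event 4: SEND 0->1: VV[0][0]++ -> VV[0]=[3, 1], msg_vec=[3, 1]; VV[1]=max(VV[1],msg_vec) then VV[1][1]++ -> VV[1]=[3, 3]
Event 5: LOCAL 1: VV[1][1]++ -> VV[1]=[3, 4]
Event 6: LOCAL 0: VV[0][0]++ -> VV[0]=[4, 1]
Event 7: SEND 0->1: VV[0][0]++ -> VV[0]=[5, 1], msg_vec=[5, 1]; VV[1]=max(VV[1],msg_vec) then VV[1][1]++ -> VV[1]=[5, 5]
Event 8: LOCAL 1: VV[1][1]++ -> VV[1]=[5, 6]
Event 9: SEND 0->1: VV[0][0]++ -> VV[0]=[6, 1], msg_vec=[6, 1]; VV[1]=max(VV[1],msg_vec) then VV[1][1]++ -> VV[1]=[6, 7]
Final vectors: VV[0]=[6, 1]; VV[1]=[6, 7]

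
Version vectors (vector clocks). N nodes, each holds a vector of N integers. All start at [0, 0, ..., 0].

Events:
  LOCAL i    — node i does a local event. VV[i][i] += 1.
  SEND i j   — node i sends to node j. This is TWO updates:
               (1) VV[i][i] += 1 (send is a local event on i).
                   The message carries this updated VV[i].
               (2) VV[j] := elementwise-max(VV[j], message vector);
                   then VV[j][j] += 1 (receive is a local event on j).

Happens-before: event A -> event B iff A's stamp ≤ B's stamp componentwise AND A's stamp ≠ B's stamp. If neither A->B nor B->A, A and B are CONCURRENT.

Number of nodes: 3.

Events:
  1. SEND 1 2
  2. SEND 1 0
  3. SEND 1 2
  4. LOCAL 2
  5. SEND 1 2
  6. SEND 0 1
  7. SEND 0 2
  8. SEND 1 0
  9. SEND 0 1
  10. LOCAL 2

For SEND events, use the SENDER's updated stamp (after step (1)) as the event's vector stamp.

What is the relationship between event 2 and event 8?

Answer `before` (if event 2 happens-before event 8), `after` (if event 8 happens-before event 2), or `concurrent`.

Initial: VV[0]=[0, 0, 0]
Initial: VV[1]=[0, 0, 0]
Initial: VV[2]=[0, 0, 0]
Event 1: SEND 1->2: VV[1][1]++ -> VV[1]=[0, 1, 0], msg_vec=[0, 1, 0]; VV[2]=max(VV[2],msg_vec) then VV[2][2]++ -> VV[2]=[0, 1, 1]
Event 2: SEND 1->0: VV[1][1]++ -> VV[1]=[0, 2, 0], msg_vec=[0, 2, 0]; VV[0]=max(VV[0],msg_vec) then VV[0][0]++ -> VV[0]=[1, 2, 0]
Event 3: SEND 1->2: VV[1][1]++ -> VV[1]=[0, 3, 0], msg_vec=[0, 3, 0]; VV[2]=max(VV[2],msg_vec) then VV[2][2]++ -> VV[2]=[0, 3, 2]
Event 4: LOCAL 2: VV[2][2]++ -> VV[2]=[0, 3, 3]
Event 5: SEND 1->2: VV[1][1]++ -> VV[1]=[0, 4, 0], msg_vec=[0, 4, 0]; VV[2]=max(VV[2],msg_vec) then VV[2][2]++ -> VV[2]=[0, 4, 4]
Event 6: SEND 0->1: VV[0][0]++ -> VV[0]=[2, 2, 0], msg_vec=[2, 2, 0]; VV[1]=max(VV[1],msg_vec) then VV[1][1]++ -> VV[1]=[2, 5, 0]
Event 7: SEND 0->2: VV[0][0]++ -> VV[0]=[3, 2, 0], msg_vec=[3, 2, 0]; VV[2]=max(VV[2],msg_vec) then VV[2][2]++ -> VV[2]=[3, 4, 5]
Event 8: SEND 1->0: VV[1][1]++ -> VV[1]=[2, 6, 0], msg_vec=[2, 6, 0]; VV[0]=max(VV[0],msg_vec) then VV[0][0]++ -> VV[0]=[4, 6, 0]
Event 9: SEND 0->1: VV[0][0]++ -> VV[0]=[5, 6, 0], msg_vec=[5, 6, 0]; VV[1]=max(VV[1],msg_vec) then VV[1][1]++ -> VV[1]=[5, 7, 0]
Event 10: LOCAL 2: VV[2][2]++ -> VV[2]=[3, 4, 6]
Event 2 stamp: [0, 2, 0]
Event 8 stamp: [2, 6, 0]
[0, 2, 0] <= [2, 6, 0]? True
[2, 6, 0] <= [0, 2, 0]? False
Relation: before

Answer: before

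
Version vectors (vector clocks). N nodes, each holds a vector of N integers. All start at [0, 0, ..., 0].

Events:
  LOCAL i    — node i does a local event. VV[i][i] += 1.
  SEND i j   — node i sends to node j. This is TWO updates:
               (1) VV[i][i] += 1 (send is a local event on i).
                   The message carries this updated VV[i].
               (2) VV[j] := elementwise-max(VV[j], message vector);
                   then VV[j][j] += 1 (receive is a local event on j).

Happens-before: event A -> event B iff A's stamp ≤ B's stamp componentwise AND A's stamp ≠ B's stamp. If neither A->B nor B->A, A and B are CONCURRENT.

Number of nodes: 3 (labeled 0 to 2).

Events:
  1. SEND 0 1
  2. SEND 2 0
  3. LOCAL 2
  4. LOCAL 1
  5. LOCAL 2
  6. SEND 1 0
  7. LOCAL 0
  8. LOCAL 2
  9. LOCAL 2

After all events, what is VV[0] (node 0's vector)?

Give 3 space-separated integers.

Answer: 4 3 1

Derivation:
Initial: VV[0]=[0, 0, 0]
Initial: VV[1]=[0, 0, 0]
Initial: VV[2]=[0, 0, 0]
Event 1: SEND 0->1: VV[0][0]++ -> VV[0]=[1, 0, 0], msg_vec=[1, 0, 0]; VV[1]=max(VV[1],msg_vec) then VV[1][1]++ -> VV[1]=[1, 1, 0]
Event 2: SEND 2->0: VV[2][2]++ -> VV[2]=[0, 0, 1], msg_vec=[0, 0, 1]; VV[0]=max(VV[0],msg_vec) then VV[0][0]++ -> VV[0]=[2, 0, 1]
Event 3: LOCAL 2: VV[2][2]++ -> VV[2]=[0, 0, 2]
Event 4: LOCAL 1: VV[1][1]++ -> VV[1]=[1, 2, 0]
Event 5: LOCAL 2: VV[2][2]++ -> VV[2]=[0, 0, 3]
Event 6: SEND 1->0: VV[1][1]++ -> VV[1]=[1, 3, 0], msg_vec=[1, 3, 0]; VV[0]=max(VV[0],msg_vec) then VV[0][0]++ -> VV[0]=[3, 3, 1]
Event 7: LOCAL 0: VV[0][0]++ -> VV[0]=[4, 3, 1]
Event 8: LOCAL 2: VV[2][2]++ -> VV[2]=[0, 0, 4]
Event 9: LOCAL 2: VV[2][2]++ -> VV[2]=[0, 0, 5]
Final vectors: VV[0]=[4, 3, 1]; VV[1]=[1, 3, 0]; VV[2]=[0, 0, 5]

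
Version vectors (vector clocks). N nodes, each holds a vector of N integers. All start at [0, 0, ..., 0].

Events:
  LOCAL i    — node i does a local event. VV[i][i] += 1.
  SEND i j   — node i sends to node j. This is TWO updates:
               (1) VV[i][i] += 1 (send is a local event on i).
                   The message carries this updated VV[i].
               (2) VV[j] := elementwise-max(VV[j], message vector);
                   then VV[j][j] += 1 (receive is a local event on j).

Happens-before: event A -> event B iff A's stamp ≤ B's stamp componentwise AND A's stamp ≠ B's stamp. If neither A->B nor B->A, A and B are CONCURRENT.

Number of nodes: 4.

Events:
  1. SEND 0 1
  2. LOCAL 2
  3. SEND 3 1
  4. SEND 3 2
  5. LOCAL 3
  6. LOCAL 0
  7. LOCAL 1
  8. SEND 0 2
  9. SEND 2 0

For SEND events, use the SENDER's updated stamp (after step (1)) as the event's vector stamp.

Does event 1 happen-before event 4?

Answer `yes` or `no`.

Answer: no

Derivation:
Initial: VV[0]=[0, 0, 0, 0]
Initial: VV[1]=[0, 0, 0, 0]
Initial: VV[2]=[0, 0, 0, 0]
Initial: VV[3]=[0, 0, 0, 0]
Event 1: SEND 0->1: VV[0][0]++ -> VV[0]=[1, 0, 0, 0], msg_vec=[1, 0, 0, 0]; VV[1]=max(VV[1],msg_vec) then VV[1][1]++ -> VV[1]=[1, 1, 0, 0]
Event 2: LOCAL 2: VV[2][2]++ -> VV[2]=[0, 0, 1, 0]
Event 3: SEND 3->1: VV[3][3]++ -> VV[3]=[0, 0, 0, 1], msg_vec=[0, 0, 0, 1]; VV[1]=max(VV[1],msg_vec) then VV[1][1]++ -> VV[1]=[1, 2, 0, 1]
Event 4: SEND 3->2: VV[3][3]++ -> VV[3]=[0, 0, 0, 2], msg_vec=[0, 0, 0, 2]; VV[2]=max(VV[2],msg_vec) then VV[2][2]++ -> VV[2]=[0, 0, 2, 2]
Event 5: LOCAL 3: VV[3][3]++ -> VV[3]=[0, 0, 0, 3]
Event 6: LOCAL 0: VV[0][0]++ -> VV[0]=[2, 0, 0, 0]
Event 7: LOCAL 1: VV[1][1]++ -> VV[1]=[1, 3, 0, 1]
Event 8: SEND 0->2: VV[0][0]++ -> VV[0]=[3, 0, 0, 0], msg_vec=[3, 0, 0, 0]; VV[2]=max(VV[2],msg_vec) then VV[2][2]++ -> VV[2]=[3, 0, 3, 2]
Event 9: SEND 2->0: VV[2][2]++ -> VV[2]=[3, 0, 4, 2], msg_vec=[3, 0, 4, 2]; VV[0]=max(VV[0],msg_vec) then VV[0][0]++ -> VV[0]=[4, 0, 4, 2]
Event 1 stamp: [1, 0, 0, 0]
Event 4 stamp: [0, 0, 0, 2]
[1, 0, 0, 0] <= [0, 0, 0, 2]? False. Equal? False. Happens-before: False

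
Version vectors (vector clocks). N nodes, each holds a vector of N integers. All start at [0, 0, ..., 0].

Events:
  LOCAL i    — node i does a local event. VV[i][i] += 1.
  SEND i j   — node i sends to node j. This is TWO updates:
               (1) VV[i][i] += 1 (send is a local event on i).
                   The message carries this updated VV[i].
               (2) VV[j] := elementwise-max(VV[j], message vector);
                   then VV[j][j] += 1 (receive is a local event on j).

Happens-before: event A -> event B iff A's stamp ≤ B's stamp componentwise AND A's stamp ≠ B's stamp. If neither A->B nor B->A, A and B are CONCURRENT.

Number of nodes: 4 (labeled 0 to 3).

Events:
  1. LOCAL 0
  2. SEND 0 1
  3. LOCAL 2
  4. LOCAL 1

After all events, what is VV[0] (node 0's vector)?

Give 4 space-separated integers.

Answer: 2 0 0 0

Derivation:
Initial: VV[0]=[0, 0, 0, 0]
Initial: VV[1]=[0, 0, 0, 0]
Initial: VV[2]=[0, 0, 0, 0]
Initial: VV[3]=[0, 0, 0, 0]
Event 1: LOCAL 0: VV[0][0]++ -> VV[0]=[1, 0, 0, 0]
Event 2: SEND 0->1: VV[0][0]++ -> VV[0]=[2, 0, 0, 0], msg_vec=[2, 0, 0, 0]; VV[1]=max(VV[1],msg_vec) then VV[1][1]++ -> VV[1]=[2, 1, 0, 0]
Event 3: LOCAL 2: VV[2][2]++ -> VV[2]=[0, 0, 1, 0]
Event 4: LOCAL 1: VV[1][1]++ -> VV[1]=[2, 2, 0, 0]
Final vectors: VV[0]=[2, 0, 0, 0]; VV[1]=[2, 2, 0, 0]; VV[2]=[0, 0, 1, 0]; VV[3]=[0, 0, 0, 0]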